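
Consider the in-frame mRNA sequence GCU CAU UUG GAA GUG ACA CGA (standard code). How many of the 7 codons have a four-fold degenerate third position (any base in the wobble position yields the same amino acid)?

4

Codon 1 GCU (Ala): third position 4-fold.
Codon 2 CAU (His): third position 2-fold.
Codon 3 UUG (Leu): third position 2-fold.
Codon 4 GAA (Glu): third position 2-fold.
Codon 5 GUG (Val): third position 4-fold.
Codon 6 ACA (Thr): third position 4-fold.
Codon 7 CGA (Arg): third position 4-fold.
Four-fold degenerate third positions: 4.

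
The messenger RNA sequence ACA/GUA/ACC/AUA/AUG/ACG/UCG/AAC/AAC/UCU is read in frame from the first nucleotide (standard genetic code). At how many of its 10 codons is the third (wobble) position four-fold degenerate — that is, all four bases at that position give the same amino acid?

6

Codon 1 ACA (Thr): third position 4-fold.
Codon 2 GUA (Val): third position 4-fold.
Codon 3 ACC (Thr): third position 4-fold.
Codon 4 AUA (Ile): third position 3-fold.
Codon 5 AUG (Met): third position 1-fold.
Codon 6 ACG (Thr): third position 4-fold.
Codon 7 UCG (Ser): third position 4-fold.
Codon 8 AAC (Asn): third position 2-fold.
Codon 9 AAC (Asn): third position 2-fold.
Codon 10 UCU (Ser): third position 4-fold.
Four-fold degenerate third positions: 6.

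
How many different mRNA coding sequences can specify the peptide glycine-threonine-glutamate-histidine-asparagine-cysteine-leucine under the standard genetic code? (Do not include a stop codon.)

1536

Gly: 4 codons.
Thr: 4 codons.
Glu: 2 codons.
His: 2 codons.
Asn: 2 codons.
Cys: 2 codons.
Leu: 6 codons.
4 × 4 × 2 × 2 × 2 × 2 × 6 = 1536.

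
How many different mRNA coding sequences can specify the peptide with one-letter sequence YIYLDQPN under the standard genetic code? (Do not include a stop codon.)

2304

Tyr: 2 codons.
Ile: 3 codons.
Tyr: 2 codons.
Leu: 6 codons.
Asp: 2 codons.
Gln: 2 codons.
Pro: 4 codons.
Asn: 2 codons.
2 × 3 × 2 × 6 × 2 × 2 × 4 × 2 = 2304.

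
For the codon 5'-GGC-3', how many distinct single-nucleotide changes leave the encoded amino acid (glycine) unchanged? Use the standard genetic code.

Position 1: none → 0 synonymous.
Position 2: none → 0 synonymous.
Position 3: GGU, GGA, GGG → 3 synonymous.
Total: 0 + 0 + 3 = 3.

3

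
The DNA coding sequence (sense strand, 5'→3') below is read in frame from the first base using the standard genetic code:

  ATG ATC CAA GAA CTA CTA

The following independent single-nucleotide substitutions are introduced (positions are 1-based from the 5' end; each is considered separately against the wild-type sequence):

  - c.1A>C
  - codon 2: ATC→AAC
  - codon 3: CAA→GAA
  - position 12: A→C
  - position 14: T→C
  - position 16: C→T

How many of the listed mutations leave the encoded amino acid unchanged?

Codon 1: ATG (Met) → CTG (Leu) — missense.
Codon 2: ATC (Ile) → AAC (Asn) — missense.
Codon 3: CAA (Gln) → GAA (Glu) — missense.
Codon 4: GAA (Glu) → GAC (Asp) — missense.
Codon 5: CTA (Leu) → CCA (Pro) — missense.
Codon 6: CTA (Leu) → TTA (Leu) — synonymous.
Synonymous: 1 of 6.

1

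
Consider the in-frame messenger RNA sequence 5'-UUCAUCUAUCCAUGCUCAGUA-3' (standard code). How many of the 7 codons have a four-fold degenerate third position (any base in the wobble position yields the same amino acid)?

3

Codon 1 UUC (Phe): third position 2-fold.
Codon 2 AUC (Ile): third position 3-fold.
Codon 3 UAU (Tyr): third position 2-fold.
Codon 4 CCA (Pro): third position 4-fold.
Codon 5 UGC (Cys): third position 2-fold.
Codon 6 UCA (Ser): third position 4-fold.
Codon 7 GUA (Val): third position 4-fold.
Four-fold degenerate third positions: 3.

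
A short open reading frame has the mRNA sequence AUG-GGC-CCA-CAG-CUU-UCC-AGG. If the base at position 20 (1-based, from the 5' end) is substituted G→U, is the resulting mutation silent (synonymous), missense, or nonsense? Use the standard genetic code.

Position 20 falls in codon 7: AGG → Arg.
After the substitution the codon is AUG → Met.
Arg ≠ Met, so this is a missense mutation.

missense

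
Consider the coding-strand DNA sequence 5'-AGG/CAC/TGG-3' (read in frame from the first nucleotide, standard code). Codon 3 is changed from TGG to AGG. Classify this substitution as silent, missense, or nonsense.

missense

Position 7 falls in codon 3: TGG → Trp.
After the substitution the codon is AGG → Arg.
Trp ≠ Arg, so this is a missense mutation.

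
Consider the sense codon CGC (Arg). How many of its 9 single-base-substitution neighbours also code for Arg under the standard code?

Position 1: none → 0 synonymous.
Position 2: none → 0 synonymous.
Position 3: CGT, CGA, CGG → 3 synonymous.
Total: 0 + 0 + 3 = 3.

3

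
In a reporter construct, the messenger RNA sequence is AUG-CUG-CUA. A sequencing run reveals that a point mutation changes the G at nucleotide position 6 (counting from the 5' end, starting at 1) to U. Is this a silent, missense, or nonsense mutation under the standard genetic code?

Position 6 falls in codon 2: CUG → Leu.
After the substitution the codon is CUU → Leu.
Both encode Leu, so the change is synonymous.

silent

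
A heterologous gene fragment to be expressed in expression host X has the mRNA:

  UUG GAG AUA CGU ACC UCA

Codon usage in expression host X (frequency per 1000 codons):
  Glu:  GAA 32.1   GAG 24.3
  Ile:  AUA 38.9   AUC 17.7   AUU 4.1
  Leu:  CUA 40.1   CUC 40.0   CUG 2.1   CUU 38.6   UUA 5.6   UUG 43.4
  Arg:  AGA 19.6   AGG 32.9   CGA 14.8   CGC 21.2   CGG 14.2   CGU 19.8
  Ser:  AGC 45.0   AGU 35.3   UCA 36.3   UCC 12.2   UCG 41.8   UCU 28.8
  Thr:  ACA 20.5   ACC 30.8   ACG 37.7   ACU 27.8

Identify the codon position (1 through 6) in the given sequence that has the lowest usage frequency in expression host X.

4

Codon 1 UUG (Leu): 43.4 per 1000.
Codon 2 GAG (Glu): 24.3 per 1000.
Codon 3 AUA (Ile): 38.9 per 1000.
Codon 4 CGU (Arg): 19.8 per 1000.
Codon 5 ACC (Thr): 30.8 per 1000.
Codon 6 UCA (Ser): 36.3 per 1000.
Lowest frequency is 19.8 at codon 4.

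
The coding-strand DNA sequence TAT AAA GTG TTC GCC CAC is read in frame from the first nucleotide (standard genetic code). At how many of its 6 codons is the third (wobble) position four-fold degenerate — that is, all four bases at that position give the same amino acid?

Codon 1 TAT (Tyr): third position 2-fold.
Codon 2 AAA (Lys): third position 2-fold.
Codon 3 GTG (Val): third position 4-fold.
Codon 4 TTC (Phe): third position 2-fold.
Codon 5 GCC (Ala): third position 4-fold.
Codon 6 CAC (His): third position 2-fold.
Four-fold degenerate third positions: 2.

2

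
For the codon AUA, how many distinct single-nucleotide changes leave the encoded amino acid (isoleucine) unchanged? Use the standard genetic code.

2

Position 1: none → 0 synonymous.
Position 2: none → 0 synonymous.
Position 3: AUU, AUC → 2 synonymous.
Total: 0 + 0 + 2 = 2.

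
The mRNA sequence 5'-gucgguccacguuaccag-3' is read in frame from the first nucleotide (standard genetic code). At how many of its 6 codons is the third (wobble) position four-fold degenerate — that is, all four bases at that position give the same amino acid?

4

Codon 1 GUC (Val): third position 4-fold.
Codon 2 GGU (Gly): third position 4-fold.
Codon 3 CCA (Pro): third position 4-fold.
Codon 4 CGU (Arg): third position 4-fold.
Codon 5 UAC (Tyr): third position 2-fold.
Codon 6 CAG (Gln): third position 2-fold.
Four-fold degenerate third positions: 4.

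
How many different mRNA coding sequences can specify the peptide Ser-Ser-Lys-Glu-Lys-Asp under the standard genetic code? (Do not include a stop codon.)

576

Ser: 6 codons.
Ser: 6 codons.
Lys: 2 codons.
Glu: 2 codons.
Lys: 2 codons.
Asp: 2 codons.
6 × 6 × 2 × 2 × 2 × 2 = 576.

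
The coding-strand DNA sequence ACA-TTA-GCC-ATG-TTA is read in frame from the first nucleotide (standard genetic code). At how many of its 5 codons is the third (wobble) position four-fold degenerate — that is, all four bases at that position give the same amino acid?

2

Codon 1 ACA (Thr): third position 4-fold.
Codon 2 TTA (Leu): third position 2-fold.
Codon 3 GCC (Ala): third position 4-fold.
Codon 4 ATG (Met): third position 1-fold.
Codon 5 TTA (Leu): third position 2-fold.
Four-fold degenerate third positions: 2.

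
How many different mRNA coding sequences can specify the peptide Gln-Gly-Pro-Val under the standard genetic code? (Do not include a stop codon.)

128

Gln: 2 codons.
Gly: 4 codons.
Pro: 4 codons.
Val: 4 codons.
2 × 4 × 4 × 4 = 128.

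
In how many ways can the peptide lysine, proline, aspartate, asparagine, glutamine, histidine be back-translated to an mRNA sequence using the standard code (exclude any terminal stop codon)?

Lys: 2 codons.
Pro: 4 codons.
Asp: 2 codons.
Asn: 2 codons.
Gln: 2 codons.
His: 2 codons.
2 × 4 × 2 × 2 × 2 × 2 = 128.

128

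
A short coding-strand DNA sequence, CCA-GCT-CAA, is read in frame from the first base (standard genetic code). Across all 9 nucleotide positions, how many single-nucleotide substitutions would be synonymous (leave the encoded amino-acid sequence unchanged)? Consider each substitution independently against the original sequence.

Codon 1 (CCA, Pro): 3 synonymous substitutions.
Codon 2 (GCT, Ala): 3 synonymous substitutions.
Codon 3 (CAA, Gln): 1 synonymous substitution.
Total: 3 + 3 + 1 = 7.

7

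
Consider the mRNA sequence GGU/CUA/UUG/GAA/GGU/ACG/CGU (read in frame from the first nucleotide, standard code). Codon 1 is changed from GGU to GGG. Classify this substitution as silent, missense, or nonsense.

silent

Position 3 falls in codon 1: GGU → Gly.
After the substitution the codon is GGG → Gly.
Both encode Gly, so the change is synonymous.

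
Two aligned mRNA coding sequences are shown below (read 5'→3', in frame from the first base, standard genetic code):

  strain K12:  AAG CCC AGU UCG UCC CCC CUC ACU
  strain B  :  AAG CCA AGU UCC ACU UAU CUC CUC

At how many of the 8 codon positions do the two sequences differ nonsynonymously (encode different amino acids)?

Codon 1: AAG Lys / AAG Lys — identical.
Codon 2: CCC Pro / CCA Pro — synonymous.
Codon 3: AGU Ser / AGU Ser — identical.
Codon 4: UCG Ser / UCC Ser — synonymous.
Codon 5: UCC Ser / ACU Thr — nonsynonymous.
Codon 6: CCC Pro / UAU Tyr — nonsynonymous.
Codon 7: CUC Leu / CUC Leu — identical.
Codon 8: ACU Thr / CUC Leu — nonsynonymous.
Nonsynonymous differences: 3.

3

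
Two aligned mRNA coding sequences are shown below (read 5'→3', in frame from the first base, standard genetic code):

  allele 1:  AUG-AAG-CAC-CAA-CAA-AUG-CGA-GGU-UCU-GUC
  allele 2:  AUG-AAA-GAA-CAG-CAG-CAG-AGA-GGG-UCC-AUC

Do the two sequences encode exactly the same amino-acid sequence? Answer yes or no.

Codon 1: AUG Met / AUG Met — identical.
Codon 2: AAG Lys / AAA Lys — synonymous.
Codon 3: CAC His / GAA Glu — nonsynonymous.
Codon 4: CAA Gln / CAG Gln — synonymous.
Codon 5: CAA Gln / CAG Gln — synonymous.
Codon 6: AUG Met / CAG Gln — nonsynonymous.
Codon 7: CGA Arg / AGA Arg — synonymous.
Codon 8: GGU Gly / GGG Gly — synonymous.
Codon 9: UCU Ser / UCC Ser — synonymous.
Codon 10: GUC Val / AUC Ile — nonsynonymous.
Nonsynonymous differences: 3 → different protein.

no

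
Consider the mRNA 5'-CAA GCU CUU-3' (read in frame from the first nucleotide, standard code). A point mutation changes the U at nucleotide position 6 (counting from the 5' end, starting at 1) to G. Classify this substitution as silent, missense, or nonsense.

silent

Position 6 falls in codon 2: GCU → Ala.
After the substitution the codon is GCG → Ala.
Both encode Ala, so the change is synonymous.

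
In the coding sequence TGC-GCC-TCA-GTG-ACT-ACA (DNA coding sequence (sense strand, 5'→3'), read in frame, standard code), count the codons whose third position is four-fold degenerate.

Codon 1 TGC (Cys): third position 2-fold.
Codon 2 GCC (Ala): third position 4-fold.
Codon 3 TCA (Ser): third position 4-fold.
Codon 4 GTG (Val): third position 4-fold.
Codon 5 ACT (Thr): third position 4-fold.
Codon 6 ACA (Thr): third position 4-fold.
Four-fold degenerate third positions: 5.

5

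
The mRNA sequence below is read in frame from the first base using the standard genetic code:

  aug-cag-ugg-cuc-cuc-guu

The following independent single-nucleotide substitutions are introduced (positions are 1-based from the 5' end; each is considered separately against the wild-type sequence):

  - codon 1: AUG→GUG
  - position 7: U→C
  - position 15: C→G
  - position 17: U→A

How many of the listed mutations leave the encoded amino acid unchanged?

1

Codon 1: AUG (Met) → GUG (Val) — missense.
Codon 3: UGG (Trp) → CGG (Arg) — missense.
Codon 5: CUC (Leu) → CUG (Leu) — synonymous.
Codon 6: GUU (Val) → GAU (Asp) — missense.
Synonymous: 1 of 4.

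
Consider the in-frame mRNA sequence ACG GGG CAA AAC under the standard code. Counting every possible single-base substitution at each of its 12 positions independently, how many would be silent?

8

Codon 1 (ACG, Thr): 3 synonymous substitutions.
Codon 2 (GGG, Gly): 3 synonymous substitutions.
Codon 3 (CAA, Gln): 1 synonymous substitution.
Codon 4 (AAC, Asn): 1 synonymous substitution.
Total: 3 + 3 + 1 + 1 = 8.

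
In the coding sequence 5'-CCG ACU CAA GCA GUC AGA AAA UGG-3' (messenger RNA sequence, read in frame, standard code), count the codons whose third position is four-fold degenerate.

4

Codon 1 CCG (Pro): third position 4-fold.
Codon 2 ACU (Thr): third position 4-fold.
Codon 3 CAA (Gln): third position 2-fold.
Codon 4 GCA (Ala): third position 4-fold.
Codon 5 GUC (Val): third position 4-fold.
Codon 6 AGA (Arg): third position 2-fold.
Codon 7 AAA (Lys): third position 2-fold.
Codon 8 UGG (Trp): third position 1-fold.
Four-fold degenerate third positions: 4.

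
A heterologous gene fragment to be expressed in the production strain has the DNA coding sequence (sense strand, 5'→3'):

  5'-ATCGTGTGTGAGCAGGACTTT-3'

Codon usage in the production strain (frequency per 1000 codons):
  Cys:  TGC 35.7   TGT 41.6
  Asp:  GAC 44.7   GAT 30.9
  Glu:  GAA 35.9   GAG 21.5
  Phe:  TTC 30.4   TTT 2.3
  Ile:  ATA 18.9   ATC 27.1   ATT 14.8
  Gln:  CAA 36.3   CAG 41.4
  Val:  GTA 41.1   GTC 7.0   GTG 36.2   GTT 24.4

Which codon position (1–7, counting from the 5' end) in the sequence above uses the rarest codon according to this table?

Codon 1 ATC (Ile): 27.1 per 1000.
Codon 2 GTG (Val): 36.2 per 1000.
Codon 3 TGT (Cys): 41.6 per 1000.
Codon 4 GAG (Glu): 21.5 per 1000.
Codon 5 CAG (Gln): 41.4 per 1000.
Codon 6 GAC (Asp): 44.7 per 1000.
Codon 7 TTT (Phe): 2.3 per 1000.
Lowest frequency is 2.3 at codon 7.

7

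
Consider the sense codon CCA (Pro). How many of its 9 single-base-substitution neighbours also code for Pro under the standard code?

Position 1: none → 0 synonymous.
Position 2: none → 0 synonymous.
Position 3: CCU, CCC, CCG → 3 synonymous.
Total: 0 + 0 + 3 = 3.

3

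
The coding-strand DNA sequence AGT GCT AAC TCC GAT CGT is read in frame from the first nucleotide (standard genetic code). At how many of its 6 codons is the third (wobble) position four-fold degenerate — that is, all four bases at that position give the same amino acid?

3

Codon 1 AGT (Ser): third position 2-fold.
Codon 2 GCT (Ala): third position 4-fold.
Codon 3 AAC (Asn): third position 2-fold.
Codon 4 TCC (Ser): third position 4-fold.
Codon 5 GAT (Asp): third position 2-fold.
Codon 6 CGT (Arg): third position 4-fold.
Four-fold degenerate third positions: 3.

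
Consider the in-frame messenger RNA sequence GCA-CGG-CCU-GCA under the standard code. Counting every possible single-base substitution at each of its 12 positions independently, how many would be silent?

13

Codon 1 (GCA, Ala): 3 synonymous substitutions.
Codon 2 (CGG, Arg): 4 synonymous substitutions.
Codon 3 (CCU, Pro): 3 synonymous substitutions.
Codon 4 (GCA, Ala): 3 synonymous substitutions.
Total: 3 + 4 + 3 + 3 = 13.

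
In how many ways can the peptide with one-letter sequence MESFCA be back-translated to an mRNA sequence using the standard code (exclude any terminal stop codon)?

192

Met: 1 codon.
Glu: 2 codons.
Ser: 6 codons.
Phe: 2 codons.
Cys: 2 codons.
Ala: 4 codons.
1 × 2 × 6 × 2 × 2 × 4 = 192.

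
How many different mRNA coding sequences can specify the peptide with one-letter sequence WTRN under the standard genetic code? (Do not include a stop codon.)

48

Trp: 1 codon.
Thr: 4 codons.
Arg: 6 codons.
Asn: 2 codons.
1 × 4 × 6 × 2 = 48.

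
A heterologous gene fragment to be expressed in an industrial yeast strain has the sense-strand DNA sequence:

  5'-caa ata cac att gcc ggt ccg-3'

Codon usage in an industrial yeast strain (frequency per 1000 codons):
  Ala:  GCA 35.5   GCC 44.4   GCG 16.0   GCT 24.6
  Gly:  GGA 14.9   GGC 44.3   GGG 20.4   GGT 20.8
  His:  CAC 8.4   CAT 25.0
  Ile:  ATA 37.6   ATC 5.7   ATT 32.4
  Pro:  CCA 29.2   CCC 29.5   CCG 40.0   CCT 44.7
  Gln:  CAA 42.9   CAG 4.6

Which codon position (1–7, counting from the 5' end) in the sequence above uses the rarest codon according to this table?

Codon 1 CAA (Gln): 42.9 per 1000.
Codon 2 ATA (Ile): 37.6 per 1000.
Codon 3 CAC (His): 8.4 per 1000.
Codon 4 ATT (Ile): 32.4 per 1000.
Codon 5 GCC (Ala): 44.4 per 1000.
Codon 6 GGT (Gly): 20.8 per 1000.
Codon 7 CCG (Pro): 40.0 per 1000.
Lowest frequency is 8.4 at codon 3.

3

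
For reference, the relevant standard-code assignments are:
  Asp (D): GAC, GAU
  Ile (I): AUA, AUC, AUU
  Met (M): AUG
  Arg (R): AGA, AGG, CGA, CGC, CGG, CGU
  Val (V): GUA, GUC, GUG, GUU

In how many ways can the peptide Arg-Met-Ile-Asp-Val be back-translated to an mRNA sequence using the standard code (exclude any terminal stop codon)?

144

Arg: 6 codons.
Met: 1 codon.
Ile: 3 codons.
Asp: 2 codons.
Val: 4 codons.
6 × 1 × 3 × 2 × 4 = 144.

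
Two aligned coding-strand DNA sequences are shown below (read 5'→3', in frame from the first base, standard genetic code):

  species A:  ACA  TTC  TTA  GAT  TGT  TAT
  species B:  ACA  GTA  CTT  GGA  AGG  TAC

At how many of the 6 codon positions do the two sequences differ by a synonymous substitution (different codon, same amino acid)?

Codon 1: ACA Thr / ACA Thr — identical.
Codon 2: TTC Phe / GTA Val — nonsynonymous.
Codon 3: TTA Leu / CTT Leu — synonymous.
Codon 4: GAT Asp / GGA Gly — nonsynonymous.
Codon 5: TGT Cys / AGG Arg — nonsynonymous.
Codon 6: TAT Tyr / TAC Tyr — synonymous.
Synonymous differences: 2.

2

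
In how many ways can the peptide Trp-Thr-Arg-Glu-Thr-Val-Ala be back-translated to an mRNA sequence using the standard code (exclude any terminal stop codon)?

3072

Trp: 1 codon.
Thr: 4 codons.
Arg: 6 codons.
Glu: 2 codons.
Thr: 4 codons.
Val: 4 codons.
Ala: 4 codons.
1 × 4 × 6 × 2 × 4 × 4 × 4 = 3072.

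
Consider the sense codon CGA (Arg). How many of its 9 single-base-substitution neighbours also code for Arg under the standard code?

Position 1: AGA → 1 synonymous.
Position 2: none → 0 synonymous.
Position 3: CGT, CGC, CGG → 3 synonymous.
Total: 1 + 0 + 3 = 4.

4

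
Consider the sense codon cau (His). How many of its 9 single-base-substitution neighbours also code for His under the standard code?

Position 1: none → 0 synonymous.
Position 2: none → 0 synonymous.
Position 3: CAC → 1 synonymous.
Total: 0 + 0 + 1 = 1.

1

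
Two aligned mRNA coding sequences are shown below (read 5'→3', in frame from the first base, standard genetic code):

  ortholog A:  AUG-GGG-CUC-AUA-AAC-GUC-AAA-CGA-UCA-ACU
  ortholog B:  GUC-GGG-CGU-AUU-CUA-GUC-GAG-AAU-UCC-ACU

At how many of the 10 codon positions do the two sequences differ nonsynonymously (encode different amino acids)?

Codon 1: AUG Met / GUC Val — nonsynonymous.
Codon 2: GGG Gly / GGG Gly — identical.
Codon 3: CUC Leu / CGU Arg — nonsynonymous.
Codon 4: AUA Ile / AUU Ile — synonymous.
Codon 5: AAC Asn / CUA Leu — nonsynonymous.
Codon 6: GUC Val / GUC Val — identical.
Codon 7: AAA Lys / GAG Glu — nonsynonymous.
Codon 8: CGA Arg / AAU Asn — nonsynonymous.
Codon 9: UCA Ser / UCC Ser — synonymous.
Codon 10: ACU Thr / ACU Thr — identical.
Nonsynonymous differences: 5.

5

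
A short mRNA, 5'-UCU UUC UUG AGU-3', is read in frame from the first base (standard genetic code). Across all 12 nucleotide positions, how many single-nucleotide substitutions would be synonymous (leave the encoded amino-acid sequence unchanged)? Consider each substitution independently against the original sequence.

Codon 1 (UCU, Ser): 3 synonymous substitutions.
Codon 2 (UUC, Phe): 1 synonymous substitution.
Codon 3 (UUG, Leu): 2 synonymous substitutions.
Codon 4 (AGU, Ser): 1 synonymous substitution.
Total: 3 + 1 + 2 + 1 = 7.

7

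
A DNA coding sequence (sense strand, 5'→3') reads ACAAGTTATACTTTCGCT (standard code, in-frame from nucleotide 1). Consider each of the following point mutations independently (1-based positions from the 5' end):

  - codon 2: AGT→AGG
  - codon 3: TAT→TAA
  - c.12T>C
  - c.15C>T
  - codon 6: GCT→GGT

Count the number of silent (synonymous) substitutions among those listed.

2

Codon 2: AGT (Ser) → AGG (Arg) — missense.
Codon 3: TAT (Tyr) → TAA (Stop) — nonsense.
Codon 4: ACT (Thr) → ACC (Thr) — synonymous.
Codon 5: TTC (Phe) → TTT (Phe) — synonymous.
Codon 6: GCT (Ala) → GGT (Gly) — missense.
Synonymous: 2 of 5.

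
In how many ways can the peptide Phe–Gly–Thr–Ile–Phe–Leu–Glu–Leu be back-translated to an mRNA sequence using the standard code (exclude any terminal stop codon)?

Phe: 2 codons.
Gly: 4 codons.
Thr: 4 codons.
Ile: 3 codons.
Phe: 2 codons.
Leu: 6 codons.
Glu: 2 codons.
Leu: 6 codons.
2 × 4 × 4 × 3 × 2 × 6 × 2 × 6 = 13824.

13824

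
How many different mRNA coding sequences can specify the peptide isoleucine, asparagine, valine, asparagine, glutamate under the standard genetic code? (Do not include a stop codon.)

96

Ile: 3 codons.
Asn: 2 codons.
Val: 4 codons.
Asn: 2 codons.
Glu: 2 codons.
3 × 2 × 4 × 2 × 2 = 96.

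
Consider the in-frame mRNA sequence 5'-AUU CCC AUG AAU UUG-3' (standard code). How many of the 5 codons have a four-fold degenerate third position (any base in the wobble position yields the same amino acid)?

Codon 1 AUU (Ile): third position 3-fold.
Codon 2 CCC (Pro): third position 4-fold.
Codon 3 AUG (Met): third position 1-fold.
Codon 4 AAU (Asn): third position 2-fold.
Codon 5 UUG (Leu): third position 2-fold.
Four-fold degenerate third positions: 1.

1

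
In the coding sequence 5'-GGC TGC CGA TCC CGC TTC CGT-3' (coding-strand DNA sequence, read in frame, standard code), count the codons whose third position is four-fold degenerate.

Codon 1 GGC (Gly): third position 4-fold.
Codon 2 TGC (Cys): third position 2-fold.
Codon 3 CGA (Arg): third position 4-fold.
Codon 4 TCC (Ser): third position 4-fold.
Codon 5 CGC (Arg): third position 4-fold.
Codon 6 TTC (Phe): third position 2-fold.
Codon 7 CGT (Arg): third position 4-fold.
Four-fold degenerate third positions: 5.

5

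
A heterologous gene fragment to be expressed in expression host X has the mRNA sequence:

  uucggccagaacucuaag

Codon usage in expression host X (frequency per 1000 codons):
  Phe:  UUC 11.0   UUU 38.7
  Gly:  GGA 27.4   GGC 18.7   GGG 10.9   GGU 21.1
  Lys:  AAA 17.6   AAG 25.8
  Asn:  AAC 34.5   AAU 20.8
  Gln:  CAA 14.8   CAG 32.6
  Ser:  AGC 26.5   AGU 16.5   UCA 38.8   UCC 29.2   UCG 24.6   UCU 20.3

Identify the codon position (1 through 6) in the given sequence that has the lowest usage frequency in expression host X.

1

Codon 1 UUC (Phe): 11.0 per 1000.
Codon 2 GGC (Gly): 18.7 per 1000.
Codon 3 CAG (Gln): 32.6 per 1000.
Codon 4 AAC (Asn): 34.5 per 1000.
Codon 5 UCU (Ser): 20.3 per 1000.
Codon 6 AAG (Lys): 25.8 per 1000.
Lowest frequency is 11.0 at codon 1.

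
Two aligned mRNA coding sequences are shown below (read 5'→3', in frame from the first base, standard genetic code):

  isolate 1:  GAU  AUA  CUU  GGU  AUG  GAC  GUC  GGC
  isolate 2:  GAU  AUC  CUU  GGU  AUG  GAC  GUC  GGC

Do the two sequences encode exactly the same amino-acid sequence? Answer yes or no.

yes

Codon 1: GAU Asp / GAU Asp — identical.
Codon 2: AUA Ile / AUC Ile — synonymous.
Codon 3: CUU Leu / CUU Leu — identical.
Codon 4: GGU Gly / GGU Gly — identical.
Codon 5: AUG Met / AUG Met — identical.
Codon 6: GAC Asp / GAC Asp — identical.
Codon 7: GUC Val / GUC Val — identical.
Codon 8: GGC Gly / GGC Gly — identical.
Nonsynonymous differences: 0 → same protein.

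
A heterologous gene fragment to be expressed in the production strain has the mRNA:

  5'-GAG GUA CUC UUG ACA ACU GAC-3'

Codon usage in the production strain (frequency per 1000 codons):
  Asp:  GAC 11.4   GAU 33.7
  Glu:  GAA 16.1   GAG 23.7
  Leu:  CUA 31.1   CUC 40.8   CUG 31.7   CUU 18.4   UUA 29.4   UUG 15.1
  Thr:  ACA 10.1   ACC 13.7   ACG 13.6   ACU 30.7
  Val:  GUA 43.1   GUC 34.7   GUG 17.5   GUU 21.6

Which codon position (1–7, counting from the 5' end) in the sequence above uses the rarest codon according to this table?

5

Codon 1 GAG (Glu): 23.7 per 1000.
Codon 2 GUA (Val): 43.1 per 1000.
Codon 3 CUC (Leu): 40.8 per 1000.
Codon 4 UUG (Leu): 15.1 per 1000.
Codon 5 ACA (Thr): 10.1 per 1000.
Codon 6 ACU (Thr): 30.7 per 1000.
Codon 7 GAC (Asp): 11.4 per 1000.
Lowest frequency is 10.1 at codon 5.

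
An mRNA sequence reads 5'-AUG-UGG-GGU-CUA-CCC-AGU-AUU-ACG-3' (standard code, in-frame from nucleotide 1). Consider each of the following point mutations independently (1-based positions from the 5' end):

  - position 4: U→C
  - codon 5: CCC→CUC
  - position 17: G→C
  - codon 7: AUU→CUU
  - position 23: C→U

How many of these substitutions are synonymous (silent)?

Codon 2: UGG (Trp) → CGG (Arg) — missense.
Codon 5: CCC (Pro) → CUC (Leu) — missense.
Codon 6: AGU (Ser) → ACU (Thr) — missense.
Codon 7: AUU (Ile) → CUU (Leu) — missense.
Codon 8: ACG (Thr) → AUG (Met) — missense.
Synonymous: 0 of 5.

0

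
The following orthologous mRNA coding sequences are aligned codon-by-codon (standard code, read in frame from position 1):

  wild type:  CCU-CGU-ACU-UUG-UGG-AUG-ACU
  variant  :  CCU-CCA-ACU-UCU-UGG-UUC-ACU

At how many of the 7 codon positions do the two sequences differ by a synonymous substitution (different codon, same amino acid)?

Codon 1: CCU Pro / CCU Pro — identical.
Codon 2: CGU Arg / CCA Pro — nonsynonymous.
Codon 3: ACU Thr / ACU Thr — identical.
Codon 4: UUG Leu / UCU Ser — nonsynonymous.
Codon 5: UGG Trp / UGG Trp — identical.
Codon 6: AUG Met / UUC Phe — nonsynonymous.
Codon 7: ACU Thr / ACU Thr — identical.
Synonymous differences: 0.

0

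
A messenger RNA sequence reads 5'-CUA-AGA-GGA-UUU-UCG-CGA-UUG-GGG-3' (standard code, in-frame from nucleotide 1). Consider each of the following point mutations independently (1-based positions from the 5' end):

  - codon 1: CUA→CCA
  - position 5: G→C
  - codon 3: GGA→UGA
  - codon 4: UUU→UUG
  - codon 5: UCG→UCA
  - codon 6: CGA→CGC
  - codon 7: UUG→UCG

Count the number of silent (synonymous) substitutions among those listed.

2

Codon 1: CUA (Leu) → CCA (Pro) — missense.
Codon 2: AGA (Arg) → ACA (Thr) — missense.
Codon 3: GGA (Gly) → UGA (Stop) — nonsense.
Codon 4: UUU (Phe) → UUG (Leu) — missense.
Codon 5: UCG (Ser) → UCA (Ser) — synonymous.
Codon 6: CGA (Arg) → CGC (Arg) — synonymous.
Codon 7: UUG (Leu) → UCG (Ser) — missense.
Synonymous: 2 of 7.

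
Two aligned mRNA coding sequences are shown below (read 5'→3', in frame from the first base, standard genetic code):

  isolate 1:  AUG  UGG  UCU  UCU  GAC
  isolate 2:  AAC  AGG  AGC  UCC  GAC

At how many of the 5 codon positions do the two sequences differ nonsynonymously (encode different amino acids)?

2

Codon 1: AUG Met / AAC Asn — nonsynonymous.
Codon 2: UGG Trp / AGG Arg — nonsynonymous.
Codon 3: UCU Ser / AGC Ser — synonymous.
Codon 4: UCU Ser / UCC Ser — synonymous.
Codon 5: GAC Asp / GAC Asp — identical.
Nonsynonymous differences: 2.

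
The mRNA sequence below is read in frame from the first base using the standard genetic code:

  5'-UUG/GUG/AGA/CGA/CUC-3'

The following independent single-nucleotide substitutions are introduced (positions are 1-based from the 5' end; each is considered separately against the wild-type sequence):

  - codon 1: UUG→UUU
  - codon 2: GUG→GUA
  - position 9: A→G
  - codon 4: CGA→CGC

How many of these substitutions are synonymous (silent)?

3

Codon 1: UUG (Leu) → UUU (Phe) — missense.
Codon 2: GUG (Val) → GUA (Val) — synonymous.
Codon 3: AGA (Arg) → AGG (Arg) — synonymous.
Codon 4: CGA (Arg) → CGC (Arg) — synonymous.
Synonymous: 3 of 4.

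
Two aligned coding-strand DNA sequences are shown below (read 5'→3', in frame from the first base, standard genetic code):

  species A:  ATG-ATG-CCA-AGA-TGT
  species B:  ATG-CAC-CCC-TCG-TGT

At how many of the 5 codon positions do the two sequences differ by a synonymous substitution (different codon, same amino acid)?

Codon 1: ATG Met / ATG Met — identical.
Codon 2: ATG Met / CAC His — nonsynonymous.
Codon 3: CCA Pro / CCC Pro — synonymous.
Codon 4: AGA Arg / TCG Ser — nonsynonymous.
Codon 5: TGT Cys / TGT Cys — identical.
Synonymous differences: 1.

1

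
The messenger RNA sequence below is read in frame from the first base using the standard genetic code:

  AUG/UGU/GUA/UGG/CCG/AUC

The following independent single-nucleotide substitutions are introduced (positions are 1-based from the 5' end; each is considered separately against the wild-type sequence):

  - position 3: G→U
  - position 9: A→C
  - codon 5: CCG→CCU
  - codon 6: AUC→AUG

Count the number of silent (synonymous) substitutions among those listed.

2

Codon 1: AUG (Met) → AUU (Ile) — missense.
Codon 3: GUA (Val) → GUC (Val) — synonymous.
Codon 5: CCG (Pro) → CCU (Pro) — synonymous.
Codon 6: AUC (Ile) → AUG (Met) — missense.
Synonymous: 2 of 4.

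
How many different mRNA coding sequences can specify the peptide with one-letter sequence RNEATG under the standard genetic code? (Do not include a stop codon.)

1536

Arg: 6 codons.
Asn: 2 codons.
Glu: 2 codons.
Ala: 4 codons.
Thr: 4 codons.
Gly: 4 codons.
6 × 2 × 2 × 4 × 4 × 4 = 1536.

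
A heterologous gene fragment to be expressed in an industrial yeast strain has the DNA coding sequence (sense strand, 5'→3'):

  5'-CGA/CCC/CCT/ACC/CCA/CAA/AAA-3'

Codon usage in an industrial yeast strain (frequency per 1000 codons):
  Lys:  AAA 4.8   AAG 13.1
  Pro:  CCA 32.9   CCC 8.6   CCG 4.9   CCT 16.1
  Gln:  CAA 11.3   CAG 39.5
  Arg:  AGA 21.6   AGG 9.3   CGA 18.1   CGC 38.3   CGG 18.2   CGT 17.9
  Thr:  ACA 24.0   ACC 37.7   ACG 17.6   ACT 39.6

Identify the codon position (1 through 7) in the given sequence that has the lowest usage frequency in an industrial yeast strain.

Codon 1 CGA (Arg): 18.1 per 1000.
Codon 2 CCC (Pro): 8.6 per 1000.
Codon 3 CCT (Pro): 16.1 per 1000.
Codon 4 ACC (Thr): 37.7 per 1000.
Codon 5 CCA (Pro): 32.9 per 1000.
Codon 6 CAA (Gln): 11.3 per 1000.
Codon 7 AAA (Lys): 4.8 per 1000.
Lowest frequency is 4.8 at codon 7.

7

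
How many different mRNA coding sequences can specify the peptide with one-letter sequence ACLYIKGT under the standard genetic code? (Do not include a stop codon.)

9216

Ala: 4 codons.
Cys: 2 codons.
Leu: 6 codons.
Tyr: 2 codons.
Ile: 3 codons.
Lys: 2 codons.
Gly: 4 codons.
Thr: 4 codons.
4 × 2 × 6 × 2 × 3 × 2 × 4 × 4 = 9216.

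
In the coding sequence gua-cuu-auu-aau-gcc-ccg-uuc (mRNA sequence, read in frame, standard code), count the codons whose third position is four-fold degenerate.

Codon 1 GUA (Val): third position 4-fold.
Codon 2 CUU (Leu): third position 4-fold.
Codon 3 AUU (Ile): third position 3-fold.
Codon 4 AAU (Asn): third position 2-fold.
Codon 5 GCC (Ala): third position 4-fold.
Codon 6 CCG (Pro): third position 4-fold.
Codon 7 UUC (Phe): third position 2-fold.
Four-fold degenerate third positions: 4.

4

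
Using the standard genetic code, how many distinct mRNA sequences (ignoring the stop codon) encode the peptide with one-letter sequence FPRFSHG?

Phe: 2 codons.
Pro: 4 codons.
Arg: 6 codons.
Phe: 2 codons.
Ser: 6 codons.
His: 2 codons.
Gly: 4 codons.
2 × 4 × 6 × 2 × 6 × 2 × 4 = 4608.

4608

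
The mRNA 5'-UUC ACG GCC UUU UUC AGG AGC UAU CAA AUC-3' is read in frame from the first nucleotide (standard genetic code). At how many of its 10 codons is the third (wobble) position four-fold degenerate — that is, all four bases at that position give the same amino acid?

Codon 1 UUC (Phe): third position 2-fold.
Codon 2 ACG (Thr): third position 4-fold.
Codon 3 GCC (Ala): third position 4-fold.
Codon 4 UUU (Phe): third position 2-fold.
Codon 5 UUC (Phe): third position 2-fold.
Codon 6 AGG (Arg): third position 2-fold.
Codon 7 AGC (Ser): third position 2-fold.
Codon 8 UAU (Tyr): third position 2-fold.
Codon 9 CAA (Gln): third position 2-fold.
Codon 10 AUC (Ile): third position 3-fold.
Four-fold degenerate third positions: 2.

2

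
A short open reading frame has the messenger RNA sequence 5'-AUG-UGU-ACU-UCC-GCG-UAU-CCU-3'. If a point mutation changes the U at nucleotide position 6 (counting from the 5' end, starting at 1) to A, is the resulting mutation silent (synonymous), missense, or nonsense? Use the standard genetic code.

nonsense

Position 6 falls in codon 2: UGU → Cys.
After the substitution the codon is UGA → Stop.
The new codon is a stop codon, so this is a nonsense mutation.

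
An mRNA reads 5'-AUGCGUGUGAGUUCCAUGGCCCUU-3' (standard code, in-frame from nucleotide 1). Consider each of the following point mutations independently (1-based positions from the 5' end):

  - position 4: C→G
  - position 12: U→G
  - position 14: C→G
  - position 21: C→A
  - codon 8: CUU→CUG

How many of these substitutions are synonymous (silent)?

2

Codon 2: CGU (Arg) → GGU (Gly) — missense.
Codon 4: AGU (Ser) → AGG (Arg) — missense.
Codon 5: UCC (Ser) → UGC (Cys) — missense.
Codon 7: GCC (Ala) → GCA (Ala) — synonymous.
Codon 8: CUU (Leu) → CUG (Leu) — synonymous.
Synonymous: 2 of 5.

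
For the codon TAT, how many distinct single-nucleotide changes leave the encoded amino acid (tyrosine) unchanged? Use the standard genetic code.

1

Position 1: none → 0 synonymous.
Position 2: none → 0 synonymous.
Position 3: TAC → 1 synonymous.
Total: 0 + 0 + 1 = 1.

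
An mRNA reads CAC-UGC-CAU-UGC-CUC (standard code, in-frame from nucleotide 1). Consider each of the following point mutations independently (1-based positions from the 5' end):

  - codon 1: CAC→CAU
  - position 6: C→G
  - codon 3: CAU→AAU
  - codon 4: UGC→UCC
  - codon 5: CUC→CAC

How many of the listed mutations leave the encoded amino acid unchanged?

1

Codon 1: CAC (His) → CAU (His) — synonymous.
Codon 2: UGC (Cys) → UGG (Trp) — missense.
Codon 3: CAU (His) → AAU (Asn) — missense.
Codon 4: UGC (Cys) → UCC (Ser) — missense.
Codon 5: CUC (Leu) → CAC (His) — missense.
Synonymous: 1 of 5.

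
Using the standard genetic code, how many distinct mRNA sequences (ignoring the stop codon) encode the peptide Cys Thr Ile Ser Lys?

Cys: 2 codons.
Thr: 4 codons.
Ile: 3 codons.
Ser: 6 codons.
Lys: 2 codons.
2 × 4 × 3 × 6 × 2 = 288.

288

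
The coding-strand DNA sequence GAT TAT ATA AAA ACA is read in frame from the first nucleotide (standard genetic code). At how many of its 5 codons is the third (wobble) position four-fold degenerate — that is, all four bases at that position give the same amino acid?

Codon 1 GAT (Asp): third position 2-fold.
Codon 2 TAT (Tyr): third position 2-fold.
Codon 3 ATA (Ile): third position 3-fold.
Codon 4 AAA (Lys): third position 2-fold.
Codon 5 ACA (Thr): third position 4-fold.
Four-fold degenerate third positions: 1.

1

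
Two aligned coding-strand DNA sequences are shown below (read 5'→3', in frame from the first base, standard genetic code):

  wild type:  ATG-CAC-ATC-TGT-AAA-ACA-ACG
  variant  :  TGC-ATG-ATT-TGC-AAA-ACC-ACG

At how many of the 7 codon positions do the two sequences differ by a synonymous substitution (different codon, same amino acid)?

3

Codon 1: ATG Met / TGC Cys — nonsynonymous.
Codon 2: CAC His / ATG Met — nonsynonymous.
Codon 3: ATC Ile / ATT Ile — synonymous.
Codon 4: TGT Cys / TGC Cys — synonymous.
Codon 5: AAA Lys / AAA Lys — identical.
Codon 6: ACA Thr / ACC Thr — synonymous.
Codon 7: ACG Thr / ACG Thr — identical.
Synonymous differences: 3.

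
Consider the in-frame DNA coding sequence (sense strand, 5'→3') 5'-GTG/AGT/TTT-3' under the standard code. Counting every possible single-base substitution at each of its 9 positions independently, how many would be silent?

Codon 1 (GTG, Val): 3 synonymous substitutions.
Codon 2 (AGT, Ser): 1 synonymous substitution.
Codon 3 (TTT, Phe): 1 synonymous substitution.
Total: 3 + 1 + 1 = 5.

5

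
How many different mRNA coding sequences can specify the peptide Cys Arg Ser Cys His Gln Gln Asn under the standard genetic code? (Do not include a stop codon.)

Cys: 2 codons.
Arg: 6 codons.
Ser: 6 codons.
Cys: 2 codons.
His: 2 codons.
Gln: 2 codons.
Gln: 2 codons.
Asn: 2 codons.
2 × 6 × 6 × 2 × 2 × 2 × 2 × 2 = 2304.

2304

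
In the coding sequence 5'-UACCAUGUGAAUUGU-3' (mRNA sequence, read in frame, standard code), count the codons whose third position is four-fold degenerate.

Codon 1 UAC (Tyr): third position 2-fold.
Codon 2 CAU (His): third position 2-fold.
Codon 3 GUG (Val): third position 4-fold.
Codon 4 AAU (Asn): third position 2-fold.
Codon 5 UGU (Cys): third position 2-fold.
Four-fold degenerate third positions: 1.

1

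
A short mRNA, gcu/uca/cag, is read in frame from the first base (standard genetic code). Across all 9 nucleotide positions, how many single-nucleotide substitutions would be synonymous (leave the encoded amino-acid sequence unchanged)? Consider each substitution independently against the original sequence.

Codon 1 (GCU, Ala): 3 synonymous substitutions.
Codon 2 (UCA, Ser): 3 synonymous substitutions.
Codon 3 (CAG, Gln): 1 synonymous substitution.
Total: 3 + 3 + 1 = 7.

7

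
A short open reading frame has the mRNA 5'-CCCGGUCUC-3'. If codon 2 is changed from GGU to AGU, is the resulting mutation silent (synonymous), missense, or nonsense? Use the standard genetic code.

Position 4 falls in codon 2: GGU → Gly.
After the substitution the codon is AGU → Ser.
Gly ≠ Ser, so this is a missense mutation.

missense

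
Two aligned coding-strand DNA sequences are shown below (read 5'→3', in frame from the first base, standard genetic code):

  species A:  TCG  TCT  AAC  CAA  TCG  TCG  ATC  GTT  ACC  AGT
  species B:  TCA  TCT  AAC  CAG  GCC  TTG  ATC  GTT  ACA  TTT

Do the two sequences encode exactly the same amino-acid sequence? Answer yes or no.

Codon 1: TCG Ser / TCA Ser — synonymous.
Codon 2: TCT Ser / TCT Ser — identical.
Codon 3: AAC Asn / AAC Asn — identical.
Codon 4: CAA Gln / CAG Gln — synonymous.
Codon 5: TCG Ser / GCC Ala — nonsynonymous.
Codon 6: TCG Ser / TTG Leu — nonsynonymous.
Codon 7: ATC Ile / ATC Ile — identical.
Codon 8: GTT Val / GTT Val — identical.
Codon 9: ACC Thr / ACA Thr — synonymous.
Codon 10: AGT Ser / TTT Phe — nonsynonymous.
Nonsynonymous differences: 3 → different protein.

no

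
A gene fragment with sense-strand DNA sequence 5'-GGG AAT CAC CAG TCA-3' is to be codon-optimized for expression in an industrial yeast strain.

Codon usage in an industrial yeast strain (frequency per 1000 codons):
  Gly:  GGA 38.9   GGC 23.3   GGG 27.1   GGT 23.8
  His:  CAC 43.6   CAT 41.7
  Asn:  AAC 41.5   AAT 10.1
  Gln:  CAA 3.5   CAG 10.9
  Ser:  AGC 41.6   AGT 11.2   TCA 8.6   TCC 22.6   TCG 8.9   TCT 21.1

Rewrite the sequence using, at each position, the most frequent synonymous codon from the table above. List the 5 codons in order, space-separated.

Codon 1 (Gly): best is GGA at 38.9.
Codon 2 (Asn): best is AAC at 41.5.
Codon 3 (His): best is CAC at 43.6.
Codon 4 (Gln): best is CAG at 10.9.
Codon 5 (Ser): best is AGC at 41.6.

GGA AAC CAC CAG AGC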